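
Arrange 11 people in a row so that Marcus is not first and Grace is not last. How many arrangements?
By inclusion-exclusion: 11! - 2×(11-1)! + (11-2)! = 39916800 - 7257600 + 362880 = 33022080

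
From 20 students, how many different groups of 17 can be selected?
C(20,17) = 20!/(17!×3!) = 1140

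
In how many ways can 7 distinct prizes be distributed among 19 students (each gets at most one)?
P(19,7) = 19!/(19-7)! = 253955520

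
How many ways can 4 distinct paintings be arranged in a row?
4! = 24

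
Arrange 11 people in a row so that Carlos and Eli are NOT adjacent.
Total - adjacent = 11! - (11-1)!×2 = 39916800 - 7257600 = 32659200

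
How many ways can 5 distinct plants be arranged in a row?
5! = 120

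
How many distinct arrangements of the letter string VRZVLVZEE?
9! / (2! × 1! × 2! × 3! × 1!) = 15120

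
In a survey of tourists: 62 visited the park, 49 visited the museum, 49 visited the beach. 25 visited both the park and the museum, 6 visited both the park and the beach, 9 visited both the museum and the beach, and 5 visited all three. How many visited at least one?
|A∪B∪C| = 62+49+49-25-6-9+5 = 125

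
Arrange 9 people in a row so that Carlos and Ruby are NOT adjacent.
Total - adjacent = 9! - (9-1)!×2 = 362880 - 80640 = 282240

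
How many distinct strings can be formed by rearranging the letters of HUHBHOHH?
8! / (1! × 1! × 5! × 1!) = 336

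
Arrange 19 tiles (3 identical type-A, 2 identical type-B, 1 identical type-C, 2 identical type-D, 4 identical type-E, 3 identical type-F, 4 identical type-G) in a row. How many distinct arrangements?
19! / (3! × 2! × 1! × 2! × 4! × 3! × 4!) = 1466593128000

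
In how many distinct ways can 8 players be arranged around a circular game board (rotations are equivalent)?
Circular: fix one position, arrange the rest. (8-1)! = 5040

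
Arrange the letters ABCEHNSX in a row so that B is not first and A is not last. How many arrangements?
By inclusion-exclusion: 8! - 2×(8-1)! + (8-2)! = 40320 - 10080 + 720 = 30960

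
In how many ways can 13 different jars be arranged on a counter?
13! = 6227020800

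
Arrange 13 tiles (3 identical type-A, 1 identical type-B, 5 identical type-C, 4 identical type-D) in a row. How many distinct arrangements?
13! / (3! × 1! × 5! × 4!) = 360360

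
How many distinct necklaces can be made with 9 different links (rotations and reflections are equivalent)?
(9-1)!/2 = 40320/2 = 20160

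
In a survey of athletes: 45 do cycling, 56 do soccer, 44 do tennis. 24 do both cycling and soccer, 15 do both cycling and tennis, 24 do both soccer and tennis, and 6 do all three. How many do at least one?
|A∪B∪C| = 45+56+44-24-15-24+6 = 88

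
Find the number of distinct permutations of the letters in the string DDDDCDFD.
8! / (1! × 6! × 1!) = 56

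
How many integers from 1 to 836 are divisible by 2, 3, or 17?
⌊836/2⌋+⌊836/3⌋+⌊836/17⌋ - ⌊836/6⌋-⌊836/34⌋-⌊836/51⌋ + ⌊836/102⌋ = 418+278+49 - 139-24-16 + 8 = 574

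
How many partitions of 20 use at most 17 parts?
By conjugation, equals partitions of 20 into parts ≤ 17. Let r_j(i) = number of partitions of i into parts ≤ j, for i = 0..20. r_1(i) = 1 for all i; r_j(i) = r_{j-1}(i) + r_j(i-j). Rows j = 2..17: ≤2: 1 1 2 2 3 3 4 4 5 5 6 6 7 7 8 8 9 9 10 10 11; ≤3: 1 1 2 3 4 5 7 8 10 12 14 16 19 21 24 27 30 33 37 40 44; ≤4: 1 1 2 3 5 6 9 11 15 18 23 27 34 39 47 54 64 72 84 94 108; ≤5: 1 1 2 3 5 7 10 13 18 23 30 37 47 57 70 84 101 119 141 164 192; ≤6: 1 1 2 3 5 7 11 14 20 26 35 44 58 71 90 110 136 163 199 235 282; ≤7: 1 1 2 3 5 7 11 15 21 28 38 49 65 82 105 131 164 201 248 300 364; ≤8: 1 1 2 3 5 7 11 15 22 29 40 52 70 89 116 146 186 230 288 352 434; ≤9: 1 1 2 3 5 7 11 15 22 30 41 54 73 94 123 157 201 252 318 393 488; ≤10: 1 1 2 3 5 7 11 15 22 30 42 55 75 97 128 164 212 267 340 423 530; ≤11: 1 1 2 3 5 7 11 15 22 30 42 56 76 99 131 169 219 278 355 445 560; ≤12: 1 1 2 3 5 7 11 15 22 30 42 56 77 100 133 172 224 285 366 460 582; ≤13: 1 1 2 3 5 7 11 15 22 30 42 56 77 101 134 174 227 290 373 471 597; ≤14: 1 1 2 3 5 7 11 15 22 30 42 56 77 101 135 175 229 293 378 478 608; ≤15: 1 1 2 3 5 7 11 15 22 30 42 56 77 101 135 176 230 295 381 483 615; ≤16: 1 1 2 3 5 7 11 15 22 30 42 56 77 101 135 176 231 296 383 486 620; ≤17: 1 1 2 3 5 7 11 15 22 30 42 56 77 101 135 176 231 297 384 488 623. r_17(20) = 623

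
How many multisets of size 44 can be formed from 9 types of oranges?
C(44+9-1, 9-1) = C(52, 8) = 752538150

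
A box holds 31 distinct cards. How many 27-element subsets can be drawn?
C(31,27) = 31!/(27!×4!) = 31465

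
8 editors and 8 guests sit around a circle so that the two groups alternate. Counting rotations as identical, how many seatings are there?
Fix one of the editors: (8-1)! ways for the remaining editors, × 8! ways for the guests = 5040 × 40320 = 203212800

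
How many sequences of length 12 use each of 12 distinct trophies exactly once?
12! = 479001600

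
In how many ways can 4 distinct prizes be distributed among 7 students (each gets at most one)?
P(7,4) = 7!/(7-4)! = 840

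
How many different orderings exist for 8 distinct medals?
8! = 40320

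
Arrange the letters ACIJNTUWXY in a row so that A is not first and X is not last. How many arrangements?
By inclusion-exclusion: 10! - 2×(10-1)! + (10-2)! = 3628800 - 725760 + 40320 = 2943360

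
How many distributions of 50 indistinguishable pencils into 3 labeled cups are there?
C(50+3-1, 3-1) = C(52, 2) = 1326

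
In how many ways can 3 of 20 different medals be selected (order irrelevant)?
C(20,3) = 20!/(3!×17!) = 1140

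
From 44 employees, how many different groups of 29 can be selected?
C(44,29) = 44!/(29!×15!) = 229911617056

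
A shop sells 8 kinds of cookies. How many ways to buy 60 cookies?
C(60+8-1, 8-1) = C(67, 7) = 869648208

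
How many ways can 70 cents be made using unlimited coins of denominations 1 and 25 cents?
Coefficient of x^70 in 1/(1-x^1) · 1/(1-x^25). Use j coins of 25 for j = 0..⌊70/25⌋ = 2, the rest in 1s: 2 + 1 = 3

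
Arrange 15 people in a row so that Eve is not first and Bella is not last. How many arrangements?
By inclusion-exclusion: 15! - 2×(15-1)! + (15-2)! = 1307674368000 - 174356582400 + 6227020800 = 1139544806400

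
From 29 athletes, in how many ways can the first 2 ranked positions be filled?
P(29,2) = 29!/(29-2)! = 812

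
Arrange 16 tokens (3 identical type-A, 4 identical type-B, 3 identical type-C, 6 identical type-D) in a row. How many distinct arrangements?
16! / (3! × 4! × 3! × 6!) = 33633600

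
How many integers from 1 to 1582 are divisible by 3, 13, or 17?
⌊1582/3⌋+⌊1582/13⌋+⌊1582/17⌋ - ⌊1582/39⌋-⌊1582/51⌋-⌊1582/221⌋ + ⌊1582/663⌋ = 527+121+93 - 40-31-7 + 2 = 665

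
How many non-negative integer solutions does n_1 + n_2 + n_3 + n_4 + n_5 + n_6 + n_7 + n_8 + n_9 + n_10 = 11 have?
C(11+10-1, 10-1) = C(20, 9) = 167960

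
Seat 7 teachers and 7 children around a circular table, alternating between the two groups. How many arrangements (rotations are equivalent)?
Fix one of the teachers: (7-1)! ways for the remaining teachers, × 7! ways for the children = 720 × 5040 = 3628800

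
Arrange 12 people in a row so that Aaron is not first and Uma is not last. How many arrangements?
By inclusion-exclusion: 12! - 2×(12-1)! + (12-2)! = 479001600 - 79833600 + 3628800 = 402796800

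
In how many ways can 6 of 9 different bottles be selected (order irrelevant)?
C(9,6) = 9!/(6!×3!) = 84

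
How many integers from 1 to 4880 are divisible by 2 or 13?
⌊4880/2⌋ + ⌊4880/13⌋ - ⌊4880/26⌋ = 2440 + 375 - 187 = 2628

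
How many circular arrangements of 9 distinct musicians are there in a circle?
Circular: fix one position, arrange the rest. (9-1)! = 40320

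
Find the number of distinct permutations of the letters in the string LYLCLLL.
7! / (1! × 5! × 1!) = 42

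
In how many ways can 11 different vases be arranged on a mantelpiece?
11! = 39916800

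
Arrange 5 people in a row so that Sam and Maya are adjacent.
Treat as block: (5-1)! × 2! = 24 × 2 = 48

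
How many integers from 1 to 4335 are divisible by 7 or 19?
⌊4335/7⌋ + ⌊4335/19⌋ - ⌊4335/133⌋ = 619 + 228 - 32 = 815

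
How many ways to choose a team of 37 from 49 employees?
C(49,37) = 49!/(37!×12!) = 92263734836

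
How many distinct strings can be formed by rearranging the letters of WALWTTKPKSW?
11! / (3! × 1! × 2! × 2! × 1! × 1! × 1!) = 1663200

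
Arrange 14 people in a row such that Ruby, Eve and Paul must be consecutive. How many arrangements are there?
Treat the 3 as one block: (14-3+1)! × 3! = 479001600 × 6 = 2874009600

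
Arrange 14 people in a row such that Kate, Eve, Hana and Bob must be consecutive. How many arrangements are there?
Treat the 4 as one block: (14-4+1)! × 4! = 39916800 × 24 = 958003200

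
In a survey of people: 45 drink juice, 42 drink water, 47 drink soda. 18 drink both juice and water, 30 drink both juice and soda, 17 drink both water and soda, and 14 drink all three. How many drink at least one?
|A∪B∪C| = 45+42+47-18-30-17+14 = 83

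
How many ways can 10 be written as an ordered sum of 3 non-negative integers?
C(10+3-1, 3-1) = C(12, 2) = 66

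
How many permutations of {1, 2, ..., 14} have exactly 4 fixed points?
Choose the 4 fixed points C(14,4) = 1001, derange the rest: !10 = Σ_{j=0}^{10} (-1)^j·10!/j! = 3628800 - 3628800 + 1814400 - 604800 + 151200 - 30240 + 5040 - 720 + 90 - 10 + 1 = 1334961. Product = 1001 × 1334961 = 1336295961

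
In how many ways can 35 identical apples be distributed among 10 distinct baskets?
C(35+10-1, 10-1) = C(44, 9) = 708930508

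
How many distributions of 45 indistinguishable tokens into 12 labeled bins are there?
C(45+12-1, 12-1) = C(56, 11) = 148902215280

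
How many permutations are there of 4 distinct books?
4! = 24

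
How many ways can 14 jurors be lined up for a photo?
14! = 87178291200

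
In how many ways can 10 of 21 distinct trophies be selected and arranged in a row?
P(21,10) = 21!/(21-10)! = 1279935820800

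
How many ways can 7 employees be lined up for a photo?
7! = 5040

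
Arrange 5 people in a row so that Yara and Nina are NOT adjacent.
Total - adjacent = 5! - (5-1)!×2 = 120 - 48 = 72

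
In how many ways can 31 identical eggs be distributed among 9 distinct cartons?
C(31+9-1, 9-1) = C(39, 8) = 61523748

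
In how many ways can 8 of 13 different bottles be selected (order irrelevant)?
C(13,8) = 13!/(8!×5!) = 1287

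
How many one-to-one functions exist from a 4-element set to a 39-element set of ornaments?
P(39,4) = 39!/(39-4)! = 1974024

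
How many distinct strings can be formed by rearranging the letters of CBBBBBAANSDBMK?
14! / (1! × 1! × 1! × 1! × 6! × 2! × 1! × 1!) = 60540480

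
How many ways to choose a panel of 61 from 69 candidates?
C(69,61) = 69!/(61!×8!) = 8361453672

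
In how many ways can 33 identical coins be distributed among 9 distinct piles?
C(33+9-1, 9-1) = C(41, 8) = 95548245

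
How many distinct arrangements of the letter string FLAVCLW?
7! / (1! × 1! × 1! × 1! × 2! × 1!) = 2520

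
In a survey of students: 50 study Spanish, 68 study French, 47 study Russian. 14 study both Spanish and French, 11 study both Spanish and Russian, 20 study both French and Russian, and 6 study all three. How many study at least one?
|A∪B∪C| = 50+68+47-14-11-20+6 = 126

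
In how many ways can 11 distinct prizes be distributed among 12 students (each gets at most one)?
P(12,11) = 12!/(12-11)! = 479001600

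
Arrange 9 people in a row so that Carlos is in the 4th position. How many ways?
Fix one position: (9-1)! = 40320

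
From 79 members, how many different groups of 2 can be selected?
C(79,2) = 79!/(2!×77!) = 3081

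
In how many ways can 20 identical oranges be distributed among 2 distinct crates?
C(20+2-1, 2-1) = C(21, 1) = 21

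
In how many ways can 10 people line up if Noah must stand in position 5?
Fix one position: (10-1)! = 362880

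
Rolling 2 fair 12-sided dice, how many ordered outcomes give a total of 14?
Coefficient of x^14 in (x + x² + ... + x^12)^2. By inclusion-exclusion on dice exceeding 12: Σ_j (-1)^j C(2,j)·C(14-1-12j, 1) = C(2,0)·C(13,1) - C(2,1)·C(1,1) = 1·13 - 2·1 = 11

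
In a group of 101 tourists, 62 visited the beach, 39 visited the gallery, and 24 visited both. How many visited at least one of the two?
|A∪B| = |A| + |B| - |A∩B| = 62 + 39 - 24 = 77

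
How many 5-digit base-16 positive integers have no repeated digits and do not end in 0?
Last digit: 15 nonzero choices. First digit: 14 (nonzero, ≠last). Middle 3: P(14,3) = 2184. Total = 458640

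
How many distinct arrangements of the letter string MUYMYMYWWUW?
11! / (3! × 3! × 3! × 2!) = 92400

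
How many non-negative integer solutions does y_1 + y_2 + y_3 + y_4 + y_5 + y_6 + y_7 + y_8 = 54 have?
C(54+8-1, 8-1) = C(61, 7) = 436270780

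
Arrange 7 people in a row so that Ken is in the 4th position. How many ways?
Fix one position: (7-1)! = 720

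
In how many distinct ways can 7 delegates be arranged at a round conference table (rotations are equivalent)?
Circular: fix one position, arrange the rest. (7-1)! = 720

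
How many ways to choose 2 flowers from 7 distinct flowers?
C(7,2) = 7!/(2!×5!) = 21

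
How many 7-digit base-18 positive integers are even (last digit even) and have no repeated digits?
Last∈{0,2,4,6,8,10,12,14,16}. Last=0: 8910720. Last nonzero: 8×16×P(16,5) = 67092480. Total = 76003200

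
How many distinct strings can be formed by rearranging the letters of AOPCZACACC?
10! / (1! × 3! × 1! × 4! × 1!) = 25200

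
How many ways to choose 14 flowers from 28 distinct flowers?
C(28,14) = 28!/(14!×14!) = 40116600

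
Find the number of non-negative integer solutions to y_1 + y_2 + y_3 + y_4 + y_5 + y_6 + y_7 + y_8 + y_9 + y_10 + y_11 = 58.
C(58+11-1, 11-1) = C(68, 10) = 290752384208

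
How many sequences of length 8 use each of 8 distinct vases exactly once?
8! = 40320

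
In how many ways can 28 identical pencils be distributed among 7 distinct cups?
C(28+7-1, 7-1) = C(34, 6) = 1344904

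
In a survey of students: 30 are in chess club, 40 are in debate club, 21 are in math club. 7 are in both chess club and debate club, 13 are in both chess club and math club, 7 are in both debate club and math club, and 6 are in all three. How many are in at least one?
|A∪B∪C| = 30+40+21-7-13-7+6 = 70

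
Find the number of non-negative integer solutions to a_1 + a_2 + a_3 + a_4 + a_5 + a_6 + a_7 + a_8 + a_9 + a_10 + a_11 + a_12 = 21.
C(21+12-1, 12-1) = C(32, 11) = 129024480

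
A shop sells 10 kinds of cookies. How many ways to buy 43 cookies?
C(43+10-1, 10-1) = C(52, 9) = 3679075400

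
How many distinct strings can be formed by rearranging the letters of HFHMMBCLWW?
10! / (1! × 1! × 1! × 2! × 2! × 1! × 2!) = 453600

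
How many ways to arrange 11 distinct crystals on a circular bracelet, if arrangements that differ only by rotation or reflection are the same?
(11-1)!/2 = 3628800/2 = 1814400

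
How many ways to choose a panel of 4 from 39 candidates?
C(39,4) = 39!/(4!×35!) = 82251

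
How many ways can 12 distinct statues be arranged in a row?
12! = 479001600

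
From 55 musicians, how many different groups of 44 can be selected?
C(55,44) = 55!/(44!×11!) = 119653565850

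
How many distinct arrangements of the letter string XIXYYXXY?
8! / (3! × 1! × 4!) = 280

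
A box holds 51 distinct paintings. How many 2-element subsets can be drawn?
C(51,2) = 51!/(2!×49!) = 1275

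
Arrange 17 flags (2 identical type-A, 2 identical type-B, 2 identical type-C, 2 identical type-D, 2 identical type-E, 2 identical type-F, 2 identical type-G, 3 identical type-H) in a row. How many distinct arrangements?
17! / (2! × 2! × 2! × 2! × 2! × 2! × 2! × 3!) = 463134672000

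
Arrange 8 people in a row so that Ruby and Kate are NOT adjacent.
Total - adjacent = 8! - (8-1)!×2 = 40320 - 10080 = 30240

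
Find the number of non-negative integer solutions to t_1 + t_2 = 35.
C(35+2-1, 2-1) = C(36, 1) = 36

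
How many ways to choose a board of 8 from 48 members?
C(48,8) = 48!/(8!×40!) = 377348994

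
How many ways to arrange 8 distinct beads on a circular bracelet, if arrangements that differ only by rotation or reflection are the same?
(8-1)!/2 = 5040/2 = 2520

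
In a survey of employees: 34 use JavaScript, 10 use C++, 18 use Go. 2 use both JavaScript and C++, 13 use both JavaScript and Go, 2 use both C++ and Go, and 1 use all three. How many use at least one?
|A∪B∪C| = 34+10+18-2-13-2+1 = 46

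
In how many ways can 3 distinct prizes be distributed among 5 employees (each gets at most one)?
P(5,3) = 5!/(5-3)! = 60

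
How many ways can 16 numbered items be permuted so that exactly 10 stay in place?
Choose the 10 fixed points C(16,10) = 8008, derange the rest: !6 = Σ_{j=0}^{6} (-1)^j·6!/j! = 720 - 720 + 360 - 120 + 30 - 6 + 1 = 265. Product = 8008 × 265 = 2122120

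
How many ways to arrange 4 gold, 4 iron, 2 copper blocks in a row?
10! / (4! × 4! × 2!) = 3150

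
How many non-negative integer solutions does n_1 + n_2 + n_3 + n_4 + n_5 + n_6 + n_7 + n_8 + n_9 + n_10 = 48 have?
C(48+10-1, 10-1) = C(57, 9) = 8996462475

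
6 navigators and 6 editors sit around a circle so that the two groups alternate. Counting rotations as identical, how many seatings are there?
Fix one of the navigators: (6-1)! ways for the remaining navigators, × 6! ways for the editors = 120 × 720 = 86400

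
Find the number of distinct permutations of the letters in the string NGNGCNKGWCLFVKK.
15! / (3! × 1! × 1! × 3! × 1! × 3! × 1! × 2!) = 3027024000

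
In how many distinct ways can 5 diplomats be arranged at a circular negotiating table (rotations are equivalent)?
Circular: fix one position, arrange the rest. (5-1)! = 24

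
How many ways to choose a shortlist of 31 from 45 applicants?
C(45,31) = 45!/(31!×14!) = 166871334960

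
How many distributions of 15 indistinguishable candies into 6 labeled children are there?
C(15+6-1, 6-1) = C(20, 5) = 15504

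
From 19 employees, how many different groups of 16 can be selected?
C(19,16) = 19!/(16!×3!) = 969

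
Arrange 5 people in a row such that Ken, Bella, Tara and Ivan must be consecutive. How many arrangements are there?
Treat the 4 as one block: (5-4+1)! × 4! = 2 × 24 = 48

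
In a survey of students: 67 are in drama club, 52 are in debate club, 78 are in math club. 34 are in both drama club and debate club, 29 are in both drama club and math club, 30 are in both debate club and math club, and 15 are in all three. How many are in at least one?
|A∪B∪C| = 67+52+78-34-29-30+15 = 119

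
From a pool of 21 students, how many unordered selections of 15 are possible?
C(21,15) = 21!/(15!×6!) = 54264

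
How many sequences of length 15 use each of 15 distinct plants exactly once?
15! = 1307674368000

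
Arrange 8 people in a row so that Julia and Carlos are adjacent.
Treat as block: (8-1)! × 2! = 5040 × 2 = 10080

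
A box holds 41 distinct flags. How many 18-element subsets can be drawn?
C(41,18) = 41!/(18!×23!) = 202112640600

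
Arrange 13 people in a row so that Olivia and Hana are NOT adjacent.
Total - adjacent = 13! - (13-1)!×2 = 6227020800 - 958003200 = 5269017600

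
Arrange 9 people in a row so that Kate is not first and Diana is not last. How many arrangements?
By inclusion-exclusion: 9! - 2×(9-1)! + (9-2)! = 362880 - 80640 + 5040 = 287280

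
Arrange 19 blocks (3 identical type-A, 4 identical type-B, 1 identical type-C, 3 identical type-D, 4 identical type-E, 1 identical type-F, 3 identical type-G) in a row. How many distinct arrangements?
19! / (3! × 4! × 1! × 3! × 4! × 1! × 3!) = 977728752000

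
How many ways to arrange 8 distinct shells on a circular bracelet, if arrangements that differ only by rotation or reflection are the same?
(8-1)!/2 = 5040/2 = 2520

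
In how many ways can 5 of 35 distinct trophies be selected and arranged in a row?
P(35,5) = 35!/(35-5)! = 38955840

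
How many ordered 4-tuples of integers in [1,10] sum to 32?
Coefficient of x^32 in (x + x² + ... + x^10)^4. By inclusion-exclusion on dice exceeding 10: Σ_j (-1)^j C(4,j)·C(32-1-10j, 3) = C(4,0)·C(31,3) - C(4,1)·C(21,3) + C(4,2)·C(11,3) = 1·4495 - 4·1330 + 6·165 = 165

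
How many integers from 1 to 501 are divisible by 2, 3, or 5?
⌊501/2⌋+⌊501/3⌋+⌊501/5⌋ - ⌊501/6⌋-⌊501/10⌋-⌊501/15⌋ + ⌊501/30⌋ = 250+167+100 - 83-50-33 + 16 = 367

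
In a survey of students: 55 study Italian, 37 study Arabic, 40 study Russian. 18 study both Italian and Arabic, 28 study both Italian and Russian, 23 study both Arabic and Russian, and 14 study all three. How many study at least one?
|A∪B∪C| = 55+37+40-18-28-23+14 = 77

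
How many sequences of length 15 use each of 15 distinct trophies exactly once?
15! = 1307674368000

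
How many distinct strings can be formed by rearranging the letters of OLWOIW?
6! / (1! × 1! × 2! × 2!) = 180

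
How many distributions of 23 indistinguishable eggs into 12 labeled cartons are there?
C(23+12-1, 12-1) = C(34, 11) = 286097760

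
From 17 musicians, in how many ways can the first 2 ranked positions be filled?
P(17,2) = 17!/(17-2)! = 272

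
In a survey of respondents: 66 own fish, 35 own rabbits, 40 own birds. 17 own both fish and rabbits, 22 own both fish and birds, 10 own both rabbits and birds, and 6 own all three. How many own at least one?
|A∪B∪C| = 66+35+40-17-22-10+6 = 98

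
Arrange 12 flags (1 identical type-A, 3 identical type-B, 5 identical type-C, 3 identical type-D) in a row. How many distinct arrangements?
12! / (1! × 3! × 5! × 3!) = 110880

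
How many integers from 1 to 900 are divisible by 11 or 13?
⌊900/11⌋ + ⌊900/13⌋ - ⌊900/143⌋ = 81 + 69 - 6 = 144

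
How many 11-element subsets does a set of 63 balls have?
C(63,11) = 63!/(11!×52!) = 615790256823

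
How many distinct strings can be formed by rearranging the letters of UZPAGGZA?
8! / (2! × 1! × 2! × 2! × 1!) = 5040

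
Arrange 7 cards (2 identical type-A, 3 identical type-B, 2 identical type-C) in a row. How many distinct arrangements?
7! / (2! × 3! × 2!) = 210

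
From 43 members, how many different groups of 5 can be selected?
C(43,5) = 43!/(5!×38!) = 962598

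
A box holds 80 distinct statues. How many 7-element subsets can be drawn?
C(80,7) = 80!/(7!×73!) = 3176716400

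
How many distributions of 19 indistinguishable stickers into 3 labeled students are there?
C(19+3-1, 3-1) = C(21, 2) = 210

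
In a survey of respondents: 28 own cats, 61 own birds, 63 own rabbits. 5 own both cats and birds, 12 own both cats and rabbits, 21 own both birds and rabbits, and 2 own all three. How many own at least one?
|A∪B∪C| = 28+61+63-5-12-21+2 = 116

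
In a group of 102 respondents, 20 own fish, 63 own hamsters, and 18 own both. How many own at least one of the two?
|A∪B| = |A| + |B| - |A∩B| = 20 + 63 - 18 = 65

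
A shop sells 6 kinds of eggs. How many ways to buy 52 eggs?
C(52+6-1, 6-1) = C(57, 5) = 4187106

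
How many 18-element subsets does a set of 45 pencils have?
C(45,18) = 45!/(18!×27!) = 1715884494940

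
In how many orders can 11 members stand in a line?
11! = 39916800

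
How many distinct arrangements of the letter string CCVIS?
5! / (1! × 1! × 1! × 2!) = 60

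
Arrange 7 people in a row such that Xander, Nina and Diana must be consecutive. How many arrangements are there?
Treat the 3 as one block: (7-3+1)! × 3! = 120 × 6 = 720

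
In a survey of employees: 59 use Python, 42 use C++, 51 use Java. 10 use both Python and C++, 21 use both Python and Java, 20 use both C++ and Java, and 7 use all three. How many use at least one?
|A∪B∪C| = 59+42+51-10-21-20+7 = 108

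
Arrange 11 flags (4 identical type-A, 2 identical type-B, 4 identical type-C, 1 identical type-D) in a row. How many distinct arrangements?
11! / (4! × 2! × 4! × 1!) = 34650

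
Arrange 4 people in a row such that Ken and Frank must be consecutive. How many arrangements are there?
Treat the 2 as one block: (4-2+1)! × 2! = 6 × 2 = 12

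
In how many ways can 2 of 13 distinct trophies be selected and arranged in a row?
P(13,2) = 13!/(13-2)! = 156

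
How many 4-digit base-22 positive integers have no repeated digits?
First digit: 21 choices (nonzero). Then descending: 21 × 21 × 20 × 19 = 167580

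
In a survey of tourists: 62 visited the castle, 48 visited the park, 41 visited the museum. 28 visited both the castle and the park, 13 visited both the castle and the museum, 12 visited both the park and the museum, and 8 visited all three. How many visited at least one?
|A∪B∪C| = 62+48+41-28-13-12+8 = 106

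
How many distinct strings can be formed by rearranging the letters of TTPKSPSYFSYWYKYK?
16! / (2! × 2! × 1! × 1! × 3! × 3! × 4!) = 6054048000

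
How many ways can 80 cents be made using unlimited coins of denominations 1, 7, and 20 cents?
Coefficient of x^80 in 1/(1-x^1) · 1/(1-x^7) · 1/(1-x^20). Case on j = number of 20-cent coins (j = 0..4); remainder r = 80 - 20j is made from {1,7} in ⌊r/7⌋+1 ways. r = 80, 60, 40, 20, 0 → 12 + 9 + 6 + 3 + 1 = 31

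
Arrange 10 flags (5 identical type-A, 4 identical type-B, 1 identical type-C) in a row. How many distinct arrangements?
10! / (5! × 4! × 1!) = 1260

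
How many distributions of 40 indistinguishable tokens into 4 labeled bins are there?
C(40+4-1, 4-1) = C(43, 3) = 12341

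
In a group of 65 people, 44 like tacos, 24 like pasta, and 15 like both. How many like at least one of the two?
|A∪B| = |A| + |B| - |A∩B| = 44 + 24 - 15 = 53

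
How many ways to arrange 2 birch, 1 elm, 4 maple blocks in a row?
7! / (2! × 1! × 4!) = 105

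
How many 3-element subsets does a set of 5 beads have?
C(5,3) = 5!/(3!×2!) = 10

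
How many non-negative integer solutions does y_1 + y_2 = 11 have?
C(11+2-1, 2-1) = C(12, 1) = 12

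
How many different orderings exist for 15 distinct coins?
15! = 1307674368000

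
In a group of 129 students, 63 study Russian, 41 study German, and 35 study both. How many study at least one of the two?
|A∪B| = |A| + |B| - |A∩B| = 63 + 41 - 35 = 69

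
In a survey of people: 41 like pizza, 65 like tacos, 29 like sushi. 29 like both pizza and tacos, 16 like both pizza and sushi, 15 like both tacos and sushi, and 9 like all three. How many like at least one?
|A∪B∪C| = 41+65+29-29-16-15+9 = 84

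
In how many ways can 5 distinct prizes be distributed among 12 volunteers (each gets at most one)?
P(12,5) = 12!/(12-5)! = 95040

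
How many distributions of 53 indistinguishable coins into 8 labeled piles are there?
C(53+8-1, 8-1) = C(60, 7) = 386206920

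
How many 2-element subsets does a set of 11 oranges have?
C(11,2) = 11!/(2!×9!) = 55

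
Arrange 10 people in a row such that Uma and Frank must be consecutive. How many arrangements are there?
Treat the 2 as one block: (10-2+1)! × 2! = 362880 × 2 = 725760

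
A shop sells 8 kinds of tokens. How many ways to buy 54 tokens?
C(54+8-1, 8-1) = C(61, 7) = 436270780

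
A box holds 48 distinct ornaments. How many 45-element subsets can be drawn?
C(48,45) = 48!/(45!×3!) = 17296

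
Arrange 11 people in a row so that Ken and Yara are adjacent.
Treat as block: (11-1)! × 2! = 3628800 × 2 = 7257600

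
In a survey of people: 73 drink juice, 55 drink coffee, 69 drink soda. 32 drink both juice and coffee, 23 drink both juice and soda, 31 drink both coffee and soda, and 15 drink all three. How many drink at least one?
|A∪B∪C| = 73+55+69-32-23-31+15 = 126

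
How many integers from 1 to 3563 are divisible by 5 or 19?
⌊3563/5⌋ + ⌊3563/19⌋ - ⌊3563/95⌋ = 712 + 187 - 37 = 862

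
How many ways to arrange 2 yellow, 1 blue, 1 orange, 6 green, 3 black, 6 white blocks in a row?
19! / (2! × 1! × 1! × 6! × 3! × 6!) = 19554575040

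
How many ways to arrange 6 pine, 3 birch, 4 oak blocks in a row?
13! / (6! × 3! × 4!) = 60060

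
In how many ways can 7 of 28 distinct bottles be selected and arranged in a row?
P(28,7) = 28!/(28-7)! = 5967561600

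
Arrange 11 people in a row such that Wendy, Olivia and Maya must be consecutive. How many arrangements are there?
Treat the 3 as one block: (11-3+1)! × 3! = 362880 × 6 = 2177280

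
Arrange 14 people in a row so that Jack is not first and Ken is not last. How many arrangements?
By inclusion-exclusion: 14! - 2×(14-1)! + (14-2)! = 87178291200 - 12454041600 + 479001600 = 75203251200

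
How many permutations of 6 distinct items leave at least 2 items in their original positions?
Exactly j fixed points: C(6,j)·!(6-j); sum over j ≥ 2 (derangement numbers via !m = (m-1)·(!(m-1) + !(m-2)): !0..!4 = 1, 0, 1, 2, 9). Σ_{j=2}^{6} C(6,j)·!(6-j) = C(6,2)·!4 + C(6,3)·!3 + C(6,4)·!2 + C(6,5)·!1 + C(6,6)·!0 = 15·9 + 20·2 + 15·1 + 6·0 + 1·1 = 191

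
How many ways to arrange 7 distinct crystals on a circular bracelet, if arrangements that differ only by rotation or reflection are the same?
(7-1)!/2 = 720/2 = 360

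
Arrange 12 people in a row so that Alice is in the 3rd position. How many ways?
Fix one position: (12-1)! = 39916800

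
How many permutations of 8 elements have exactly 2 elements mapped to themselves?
Choose the 2 fixed points C(8,2) = 28, derange the rest: !6 = Σ_{j=0}^{6} (-1)^j·6!/j! = 720 - 720 + 360 - 120 + 30 - 6 + 1 = 265. Product = 28 × 265 = 7420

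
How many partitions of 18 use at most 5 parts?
By conjugation, equals partitions of 18 into parts ≤ 5. Let r_j(i) = number of partitions of i into parts ≤ j, for i = 0..18. r_1(i) = 1 for all i; r_j(i) = r_{j-1}(i) + r_j(i-j). Rows j = 2..5: ≤2: 1 1 2 2 3 3 4 4 5 5 6 6 7 7 8 8 9 9 10; ≤3: 1 1 2 3 4 5 7 8 10 12 14 16 19 21 24 27 30 33 37; ≤4: 1 1 2 3 5 6 9 11 15 18 23 27 34 39 47 54 64 72 84; ≤5: 1 1 2 3 5 7 10 13 18 23 30 37 47 57 70 84 101 119 141. r_5(18) = 141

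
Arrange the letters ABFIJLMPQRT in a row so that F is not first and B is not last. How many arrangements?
By inclusion-exclusion: 11! - 2×(11-1)! + (11-2)! = 39916800 - 7257600 + 362880 = 33022080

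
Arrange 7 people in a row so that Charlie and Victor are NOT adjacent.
Total - adjacent = 7! - (7-1)!×2 = 5040 - 1440 = 3600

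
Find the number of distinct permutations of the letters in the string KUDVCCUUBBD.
11! / (1! × 2! × 2! × 2! × 3! × 1!) = 831600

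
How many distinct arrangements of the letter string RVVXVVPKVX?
10! / (1! × 1! × 2! × 5! × 1!) = 15120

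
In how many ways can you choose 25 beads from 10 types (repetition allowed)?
C(25+10-1, 10-1) = C(34, 9) = 52451256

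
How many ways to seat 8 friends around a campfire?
Circular: fix one position, arrange the rest. (8-1)! = 5040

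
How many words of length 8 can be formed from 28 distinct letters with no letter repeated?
P(28,8) = 28!/(28-8)! = 125318793600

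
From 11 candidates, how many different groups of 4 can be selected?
C(11,4) = 11!/(4!×7!) = 330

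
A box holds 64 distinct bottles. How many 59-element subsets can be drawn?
C(64,59) = 64!/(59!×5!) = 7624512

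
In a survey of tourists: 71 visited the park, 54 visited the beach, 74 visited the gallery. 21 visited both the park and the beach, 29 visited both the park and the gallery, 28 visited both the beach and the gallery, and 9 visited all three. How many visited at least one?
|A∪B∪C| = 71+54+74-21-29-28+9 = 130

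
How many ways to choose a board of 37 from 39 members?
C(39,37) = 39!/(37!×2!) = 741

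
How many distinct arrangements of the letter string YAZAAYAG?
8! / (2! × 1! × 4! × 1!) = 840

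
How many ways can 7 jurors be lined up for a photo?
7! = 5040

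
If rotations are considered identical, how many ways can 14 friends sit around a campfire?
Circular: fix one position, arrange the rest. (14-1)! = 6227020800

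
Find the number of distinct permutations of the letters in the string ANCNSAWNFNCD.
12! / (1! × 1! × 2! × 2! × 1! × 4! × 1!) = 4989600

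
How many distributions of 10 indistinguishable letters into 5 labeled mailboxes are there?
C(10+5-1, 5-1) = C(14, 4) = 1001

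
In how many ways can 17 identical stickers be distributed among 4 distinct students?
C(17+4-1, 4-1) = C(20, 3) = 1140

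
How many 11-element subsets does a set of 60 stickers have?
C(60,11) = 60!/(11!×49!) = 342700125300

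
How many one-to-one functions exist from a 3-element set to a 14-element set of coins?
P(14,3) = 14!/(14-3)! = 2184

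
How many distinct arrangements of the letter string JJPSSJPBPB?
10! / (3! × 2! × 3! × 2!) = 25200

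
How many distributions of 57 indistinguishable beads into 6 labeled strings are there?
C(57+6-1, 6-1) = C(62, 5) = 6471002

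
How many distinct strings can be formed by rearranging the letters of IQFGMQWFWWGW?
12! / (1! × 2! × 4! × 2! × 1! × 2!) = 2494800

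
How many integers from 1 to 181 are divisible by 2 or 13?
⌊181/2⌋ + ⌊181/13⌋ - ⌊181/26⌋ = 90 + 13 - 6 = 97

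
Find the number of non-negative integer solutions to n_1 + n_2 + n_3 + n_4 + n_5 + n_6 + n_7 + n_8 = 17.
C(17+8-1, 8-1) = C(24, 7) = 346104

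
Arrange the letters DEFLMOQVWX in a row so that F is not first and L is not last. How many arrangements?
By inclusion-exclusion: 10! - 2×(10-1)! + (10-2)! = 3628800 - 725760 + 40320 = 2943360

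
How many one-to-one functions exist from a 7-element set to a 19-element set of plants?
P(19,7) = 19!/(19-7)! = 253955520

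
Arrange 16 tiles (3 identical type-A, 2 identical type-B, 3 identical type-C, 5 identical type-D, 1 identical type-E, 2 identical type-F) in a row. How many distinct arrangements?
16! / (3! × 2! × 3! × 5! × 1! × 2!) = 1210809600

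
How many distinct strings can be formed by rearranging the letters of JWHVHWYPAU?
10! / (1! × 1! × 2! × 1! × 1! × 2! × 1! × 1!) = 907200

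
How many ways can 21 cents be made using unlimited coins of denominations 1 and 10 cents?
Coefficient of x^21 in 1/(1-x^1) · 1/(1-x^10). Use j coins of 10 for j = 0..⌊21/10⌋ = 2, the rest in 1s: 2 + 1 = 3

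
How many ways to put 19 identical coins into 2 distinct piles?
C(19+2-1, 2-1) = C(20, 1) = 20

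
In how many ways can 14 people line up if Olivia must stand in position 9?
Fix one position: (14-1)! = 6227020800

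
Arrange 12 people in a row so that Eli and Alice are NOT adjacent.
Total - adjacent = 12! - (12-1)!×2 = 479001600 - 79833600 = 399168000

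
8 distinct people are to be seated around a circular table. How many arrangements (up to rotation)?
Circular: fix one position, arrange the rest. (8-1)! = 5040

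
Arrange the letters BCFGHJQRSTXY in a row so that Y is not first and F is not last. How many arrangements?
By inclusion-exclusion: 12! - 2×(12-1)! + (12-2)! = 479001600 - 79833600 + 3628800 = 402796800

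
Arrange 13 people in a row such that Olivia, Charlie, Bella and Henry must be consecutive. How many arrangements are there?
Treat the 4 as one block: (13-4+1)! × 4! = 3628800 × 24 = 87091200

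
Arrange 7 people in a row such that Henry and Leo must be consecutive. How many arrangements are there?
Treat the 2 as one block: (7-2+1)! × 2! = 720 × 2 = 1440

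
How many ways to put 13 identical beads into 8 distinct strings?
C(13+8-1, 8-1) = C(20, 7) = 77520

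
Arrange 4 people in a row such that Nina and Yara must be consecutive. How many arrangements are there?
Treat the 2 as one block: (4-2+1)! × 2! = 6 × 2 = 12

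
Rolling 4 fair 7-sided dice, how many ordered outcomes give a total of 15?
Coefficient of x^15 in (x + x² + ... + x^7)^4. By inclusion-exclusion on dice exceeding 7: Σ_j (-1)^j C(4,j)·C(15-1-7j, 3) = C(4,0)·C(14,3) - C(4,1)·C(7,3) = 1·364 - 4·35 = 224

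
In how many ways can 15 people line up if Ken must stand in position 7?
Fix one position: (15-1)! = 87178291200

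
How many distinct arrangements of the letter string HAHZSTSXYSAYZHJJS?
17! / (2! × 1! × 4! × 2! × 3! × 2! × 1! × 2!) = 154378224000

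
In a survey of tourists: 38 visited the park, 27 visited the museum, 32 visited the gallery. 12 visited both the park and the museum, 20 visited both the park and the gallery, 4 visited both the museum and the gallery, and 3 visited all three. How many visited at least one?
|A∪B∪C| = 38+27+32-12-20-4+3 = 64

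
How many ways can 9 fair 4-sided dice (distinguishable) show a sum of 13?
Coefficient of x^13 in (x + x² + ... + x^4)^9. By inclusion-exclusion on dice exceeding 4: Σ_j (-1)^j C(9,j)·C(13-1-4j, 8) = C(9,0)·C(12,8) - C(9,1)·C(8,8) = 1·495 - 9·1 = 486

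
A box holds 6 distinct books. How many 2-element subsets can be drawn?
C(6,2) = 6!/(2!×4!) = 15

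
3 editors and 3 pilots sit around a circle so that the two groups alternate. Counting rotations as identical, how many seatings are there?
Fix one of the editors: (3-1)! ways for the remaining editors, × 3! ways for the pilots = 2 × 6 = 12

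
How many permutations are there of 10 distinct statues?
10! = 3628800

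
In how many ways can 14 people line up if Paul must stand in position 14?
Fix one position: (14-1)! = 6227020800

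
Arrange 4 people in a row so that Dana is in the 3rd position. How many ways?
Fix one position: (4-1)! = 6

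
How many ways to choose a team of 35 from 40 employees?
C(40,35) = 40!/(35!×5!) = 658008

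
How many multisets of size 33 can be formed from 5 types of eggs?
C(33+5-1, 5-1) = C(37, 4) = 66045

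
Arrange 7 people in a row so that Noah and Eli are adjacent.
Treat as block: (7-1)! × 2! = 720 × 2 = 1440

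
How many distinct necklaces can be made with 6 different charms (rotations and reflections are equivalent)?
(6-1)!/2 = 120/2 = 60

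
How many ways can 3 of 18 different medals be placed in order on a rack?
P(18,3) = 18!/(18-3)! = 4896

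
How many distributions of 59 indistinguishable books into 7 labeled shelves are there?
C(59+7-1, 7-1) = C(65, 6) = 82598880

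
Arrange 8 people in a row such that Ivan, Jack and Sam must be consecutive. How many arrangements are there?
Treat the 3 as one block: (8-3+1)! × 3! = 720 × 6 = 4320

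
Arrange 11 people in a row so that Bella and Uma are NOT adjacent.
Total - adjacent = 11! - (11-1)!×2 = 39916800 - 7257600 = 32659200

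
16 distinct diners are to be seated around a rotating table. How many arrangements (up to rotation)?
Circular: fix one position, arrange the rest. (16-1)! = 1307674368000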